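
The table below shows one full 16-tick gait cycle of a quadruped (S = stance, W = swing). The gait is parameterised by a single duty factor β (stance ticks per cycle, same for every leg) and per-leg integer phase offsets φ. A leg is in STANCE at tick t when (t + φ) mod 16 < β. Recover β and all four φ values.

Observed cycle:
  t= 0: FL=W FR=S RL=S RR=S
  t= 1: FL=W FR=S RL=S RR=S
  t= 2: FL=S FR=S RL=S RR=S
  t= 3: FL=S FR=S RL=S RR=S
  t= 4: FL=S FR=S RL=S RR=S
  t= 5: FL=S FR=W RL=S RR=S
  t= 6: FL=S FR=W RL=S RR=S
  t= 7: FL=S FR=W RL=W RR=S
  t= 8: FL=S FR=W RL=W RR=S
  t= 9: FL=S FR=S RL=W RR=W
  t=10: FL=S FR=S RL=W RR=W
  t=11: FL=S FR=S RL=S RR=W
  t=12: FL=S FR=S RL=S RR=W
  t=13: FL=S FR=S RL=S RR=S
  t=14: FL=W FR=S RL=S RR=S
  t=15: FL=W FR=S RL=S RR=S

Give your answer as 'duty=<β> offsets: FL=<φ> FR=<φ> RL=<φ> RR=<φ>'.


duty β = stance ticks per leg = 12
FL: stance ticks = 12; W→S at t=2 → φ=14
FR: stance ticks = 12; W→S at t=9 → φ=7
RL: stance ticks = 12; W→S at t=11 → φ=5
RR: stance ticks = 12; W→S at t=13 → φ=3

duty=12 offsets: FL=14 FR=7 RL=5 RR=3


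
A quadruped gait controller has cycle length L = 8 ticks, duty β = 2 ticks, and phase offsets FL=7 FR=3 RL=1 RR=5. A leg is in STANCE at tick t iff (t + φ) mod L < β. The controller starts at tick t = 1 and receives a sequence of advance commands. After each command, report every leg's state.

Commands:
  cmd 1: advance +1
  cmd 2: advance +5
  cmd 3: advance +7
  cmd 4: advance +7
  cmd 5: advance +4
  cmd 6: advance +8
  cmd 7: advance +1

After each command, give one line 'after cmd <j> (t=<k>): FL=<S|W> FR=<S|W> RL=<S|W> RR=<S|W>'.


start t=1: FL=S FR=W RL=W RR=W
cmd 1: advance +1 → t=2, phase=(1,5,3,7) → FL=S FR=W RL=W RR=W
cmd 2: advance +5 → t=7, phase=(6,2,0,4) → FL=W FR=W RL=S RR=W
cmd 3: advance +7 → t=14, phase=(5,1,7,3) → FL=W FR=S RL=W RR=W
cmd 4: advance +7 → t=21, phase=(4,0,6,2) → FL=W FR=S RL=W RR=W
cmd 5: advance +4 → t=25, phase=(0,4,2,6) → FL=S FR=W RL=W RR=W
cmd 6: advance +8 → t=33, phase=(0,4,2,6) → FL=S FR=W RL=W RR=W
cmd 7: advance +1 → t=34, phase=(1,5,3,7) → FL=S FR=W RL=W RR=W

after cmd 1 (t=2): FL=S FR=W RL=W RR=W
after cmd 2 (t=7): FL=W FR=W RL=S RR=W
after cmd 3 (t=14): FL=W FR=S RL=W RR=W
after cmd 4 (t=21): FL=W FR=S RL=W RR=W
after cmd 5 (t=25): FL=S FR=W RL=W RR=W
after cmd 6 (t=33): FL=S FR=W RL=W RR=W
after cmd 7 (t=34): FL=S FR=W RL=W RR=W


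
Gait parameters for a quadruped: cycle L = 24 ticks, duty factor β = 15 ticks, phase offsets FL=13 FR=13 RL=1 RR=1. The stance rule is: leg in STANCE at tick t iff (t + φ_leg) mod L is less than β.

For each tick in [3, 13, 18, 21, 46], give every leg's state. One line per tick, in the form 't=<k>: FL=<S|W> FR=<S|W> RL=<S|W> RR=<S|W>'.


t=3: phase=(16,16,4,4) vs β=15 → FL=W FR=W RL=S RR=S
t=13: phase=(2,2,14,14) vs β=15 → FL=S FR=S RL=S RR=S
t=18: phase=(7,7,19,19) vs β=15 → FL=S FR=S RL=W RR=W
t=21: phase=(10,10,22,22) vs β=15 → FL=S FR=S RL=W RR=W
t=46: phase=(11,11,23,23) vs β=15 → FL=S FR=S RL=W RR=W

t=3: FL=W FR=W RL=S RR=S
t=13: FL=S FR=S RL=S RR=S
t=18: FL=S FR=S RL=W RR=W
t=21: FL=S FR=S RL=W RR=W
t=46: FL=S FR=S RL=W RR=W


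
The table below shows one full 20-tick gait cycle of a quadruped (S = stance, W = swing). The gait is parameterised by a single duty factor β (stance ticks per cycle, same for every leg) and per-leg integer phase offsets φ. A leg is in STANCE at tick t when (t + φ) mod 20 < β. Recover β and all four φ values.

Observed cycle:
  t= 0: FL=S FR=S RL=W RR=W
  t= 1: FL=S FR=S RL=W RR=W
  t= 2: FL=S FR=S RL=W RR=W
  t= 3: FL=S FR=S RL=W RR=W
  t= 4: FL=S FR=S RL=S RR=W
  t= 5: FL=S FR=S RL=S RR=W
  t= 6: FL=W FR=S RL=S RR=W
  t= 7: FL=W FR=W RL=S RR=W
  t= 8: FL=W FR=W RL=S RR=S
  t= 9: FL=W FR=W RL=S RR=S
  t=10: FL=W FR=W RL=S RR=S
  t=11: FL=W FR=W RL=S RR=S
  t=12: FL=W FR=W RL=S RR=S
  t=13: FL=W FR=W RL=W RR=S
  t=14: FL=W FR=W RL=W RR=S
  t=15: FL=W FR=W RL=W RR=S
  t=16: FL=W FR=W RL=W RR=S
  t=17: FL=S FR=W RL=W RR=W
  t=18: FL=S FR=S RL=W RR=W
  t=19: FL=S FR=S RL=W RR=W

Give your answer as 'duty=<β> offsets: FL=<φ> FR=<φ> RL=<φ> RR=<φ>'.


duty=9 offsets: FL=3 FR=2 RL=16 RR=12

duty β = stance ticks per leg = 9
FL: stance ticks = 9; W→S at t=17 → φ=3
FR: stance ticks = 9; W→S at t=18 → φ=2
RL: stance ticks = 9; W→S at t=4 → φ=16
RR: stance ticks = 9; W→S at t=8 → φ=12


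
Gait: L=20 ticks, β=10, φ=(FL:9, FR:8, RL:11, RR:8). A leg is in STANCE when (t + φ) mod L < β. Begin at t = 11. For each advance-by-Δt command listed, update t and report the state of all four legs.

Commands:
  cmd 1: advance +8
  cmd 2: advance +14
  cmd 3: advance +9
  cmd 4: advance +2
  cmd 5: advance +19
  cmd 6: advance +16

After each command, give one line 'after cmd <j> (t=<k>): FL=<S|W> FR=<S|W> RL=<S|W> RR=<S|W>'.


after cmd 1 (t=19): FL=S FR=S RL=W RR=S
after cmd 2 (t=33): FL=S FR=S RL=S RR=S
after cmd 3 (t=42): FL=W FR=W RL=W RR=W
after cmd 4 (t=44): FL=W FR=W RL=W RR=W
after cmd 5 (t=63): FL=W FR=W RL=W RR=W
after cmd 6 (t=79): FL=S FR=S RL=W RR=S

start t=11: FL=S FR=W RL=S RR=W
cmd 1: advance +8 → t=19, phase=(8,7,10,7) → FL=S FR=S RL=W RR=S
cmd 2: advance +14 → t=33, phase=(2,1,4,1) → FL=S FR=S RL=S RR=S
cmd 3: advance +9 → t=42, phase=(11,10,13,10) → FL=W FR=W RL=W RR=W
cmd 4: advance +2 → t=44, phase=(13,12,15,12) → FL=W FR=W RL=W RR=W
cmd 5: advance +19 → t=63, phase=(12,11,14,11) → FL=W FR=W RL=W RR=W
cmd 6: advance +16 → t=79, phase=(8,7,10,7) → FL=S FR=S RL=W RR=S


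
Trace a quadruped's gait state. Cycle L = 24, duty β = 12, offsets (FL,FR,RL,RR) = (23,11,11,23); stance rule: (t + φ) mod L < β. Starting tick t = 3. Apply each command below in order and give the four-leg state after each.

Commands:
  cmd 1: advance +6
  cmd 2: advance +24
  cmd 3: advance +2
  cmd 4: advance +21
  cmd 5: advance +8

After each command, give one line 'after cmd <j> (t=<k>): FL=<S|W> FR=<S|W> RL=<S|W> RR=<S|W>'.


after cmd 1 (t=9): FL=S FR=W RL=W RR=S
after cmd 2 (t=33): FL=S FR=W RL=W RR=S
after cmd 3 (t=35): FL=S FR=W RL=W RR=S
after cmd 4 (t=56): FL=S FR=W RL=W RR=S
after cmd 5 (t=64): FL=W FR=S RL=S RR=W

start t=3: FL=S FR=W RL=W RR=S
cmd 1: advance +6 → t=9, phase=(8,20,20,8) → FL=S FR=W RL=W RR=S
cmd 2: advance +24 → t=33, phase=(8,20,20,8) → FL=S FR=W RL=W RR=S
cmd 3: advance +2 → t=35, phase=(10,22,22,10) → FL=S FR=W RL=W RR=S
cmd 4: advance +21 → t=56, phase=(7,19,19,7) → FL=S FR=W RL=W RR=S
cmd 5: advance +8 → t=64, phase=(15,3,3,15) → FL=W FR=S RL=S RR=W


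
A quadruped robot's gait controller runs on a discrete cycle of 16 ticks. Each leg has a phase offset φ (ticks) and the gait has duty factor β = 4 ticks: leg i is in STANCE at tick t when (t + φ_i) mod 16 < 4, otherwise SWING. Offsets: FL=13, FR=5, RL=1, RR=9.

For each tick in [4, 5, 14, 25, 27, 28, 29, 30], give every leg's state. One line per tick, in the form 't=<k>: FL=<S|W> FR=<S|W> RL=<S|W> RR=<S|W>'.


t=4: phase=(1,9,5,13) vs β=4 → FL=S FR=W RL=W RR=W
t=5: phase=(2,10,6,14) vs β=4 → FL=S FR=W RL=W RR=W
t=14: phase=(11,3,15,7) vs β=4 → FL=W FR=S RL=W RR=W
t=25: phase=(6,14,10,2) vs β=4 → FL=W FR=W RL=W RR=S
t=27: phase=(8,0,12,4) vs β=4 → FL=W FR=S RL=W RR=W
t=28: phase=(9,1,13,5) vs β=4 → FL=W FR=S RL=W RR=W
t=29: phase=(10,2,14,6) vs β=4 → FL=W FR=S RL=W RR=W
t=30: phase=(11,3,15,7) vs β=4 → FL=W FR=S RL=W RR=W

t=4: FL=S FR=W RL=W RR=W
t=5: FL=S FR=W RL=W RR=W
t=14: FL=W FR=S RL=W RR=W
t=25: FL=W FR=W RL=W RR=S
t=27: FL=W FR=S RL=W RR=W
t=28: FL=W FR=S RL=W RR=W
t=29: FL=W FR=S RL=W RR=W
t=30: FL=W FR=S RL=W RR=W


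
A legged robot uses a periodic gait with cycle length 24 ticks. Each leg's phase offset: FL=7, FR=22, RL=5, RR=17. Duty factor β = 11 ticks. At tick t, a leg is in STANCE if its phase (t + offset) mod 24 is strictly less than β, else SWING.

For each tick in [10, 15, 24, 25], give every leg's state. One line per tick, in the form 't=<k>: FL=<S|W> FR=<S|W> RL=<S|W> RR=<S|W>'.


t=10: phase=(17,8,15,3) vs β=11 → FL=W FR=S RL=W RR=S
t=15: phase=(22,13,20,8) vs β=11 → FL=W FR=W RL=W RR=S
t=24: phase=(7,22,5,17) vs β=11 → FL=S FR=W RL=S RR=W
t=25: phase=(8,23,6,18) vs β=11 → FL=S FR=W RL=S RR=W

t=10: FL=W FR=S RL=W RR=S
t=15: FL=W FR=W RL=W RR=S
t=24: FL=S FR=W RL=S RR=W
t=25: FL=S FR=W RL=S RR=W


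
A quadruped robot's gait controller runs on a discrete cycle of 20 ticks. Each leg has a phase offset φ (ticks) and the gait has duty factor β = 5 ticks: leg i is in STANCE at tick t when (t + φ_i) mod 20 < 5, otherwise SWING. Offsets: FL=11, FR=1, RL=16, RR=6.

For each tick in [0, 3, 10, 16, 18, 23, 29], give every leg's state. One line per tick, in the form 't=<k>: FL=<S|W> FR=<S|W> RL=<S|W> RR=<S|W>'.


t=0: phase=(11,1,16,6) vs β=5 → FL=W FR=S RL=W RR=W
t=3: phase=(14,4,19,9) vs β=5 → FL=W FR=S RL=W RR=W
t=10: phase=(1,11,6,16) vs β=5 → FL=S FR=W RL=W RR=W
t=16: phase=(7,17,12,2) vs β=5 → FL=W FR=W RL=W RR=S
t=18: phase=(9,19,14,4) vs β=5 → FL=W FR=W RL=W RR=S
t=23: phase=(14,4,19,9) vs β=5 → FL=W FR=S RL=W RR=W
t=29: phase=(0,10,5,15) vs β=5 → FL=S FR=W RL=W RR=W

t=0: FL=W FR=S RL=W RR=W
t=3: FL=W FR=S RL=W RR=W
t=10: FL=S FR=W RL=W RR=W
t=16: FL=W FR=W RL=W RR=S
t=18: FL=W FR=W RL=W RR=S
t=23: FL=W FR=S RL=W RR=W
t=29: FL=S FR=W RL=W RR=W


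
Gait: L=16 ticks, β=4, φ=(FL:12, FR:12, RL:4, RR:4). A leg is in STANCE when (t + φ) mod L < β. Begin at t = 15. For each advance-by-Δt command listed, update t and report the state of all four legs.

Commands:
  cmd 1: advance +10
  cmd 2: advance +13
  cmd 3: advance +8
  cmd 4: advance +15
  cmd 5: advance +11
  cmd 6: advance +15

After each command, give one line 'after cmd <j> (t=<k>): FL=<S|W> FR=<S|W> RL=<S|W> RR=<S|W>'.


after cmd 1 (t=25): FL=W FR=W RL=W RR=W
after cmd 2 (t=38): FL=S FR=S RL=W RR=W
after cmd 3 (t=46): FL=W FR=W RL=S RR=S
after cmd 4 (t=61): FL=W FR=W RL=S RR=S
after cmd 5 (t=72): FL=W FR=W RL=W RR=W
after cmd 6 (t=87): FL=S FR=S RL=W RR=W

start t=15: FL=W FR=W RL=S RR=S
cmd 1: advance +10 → t=25, phase=(5,5,13,13) → FL=W FR=W RL=W RR=W
cmd 2: advance +13 → t=38, phase=(2,2,10,10) → FL=S FR=S RL=W RR=W
cmd 3: advance +8 → t=46, phase=(10,10,2,2) → FL=W FR=W RL=S RR=S
cmd 4: advance +15 → t=61, phase=(9,9,1,1) → FL=W FR=W RL=S RR=S
cmd 5: advance +11 → t=72, phase=(4,4,12,12) → FL=W FR=W RL=W RR=W
cmd 6: advance +15 → t=87, phase=(3,3,11,11) → FL=S FR=S RL=W RR=W


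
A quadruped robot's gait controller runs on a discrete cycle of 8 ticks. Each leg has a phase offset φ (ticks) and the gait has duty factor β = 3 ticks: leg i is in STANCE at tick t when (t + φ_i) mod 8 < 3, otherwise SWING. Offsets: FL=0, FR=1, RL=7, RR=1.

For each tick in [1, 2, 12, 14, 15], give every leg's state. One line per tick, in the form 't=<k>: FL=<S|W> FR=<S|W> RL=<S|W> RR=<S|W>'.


t=1: FL=S FR=S RL=S RR=S
t=2: FL=S FR=W RL=S RR=W
t=12: FL=W FR=W RL=W RR=W
t=14: FL=W FR=W RL=W RR=W
t=15: FL=W FR=S RL=W RR=S

t=1: phase=(1,2,0,2) vs β=3 → FL=S FR=S RL=S RR=S
t=2: phase=(2,3,1,3) vs β=3 → FL=S FR=W RL=S RR=W
t=12: phase=(4,5,3,5) vs β=3 → FL=W FR=W RL=W RR=W
t=14: phase=(6,7,5,7) vs β=3 → FL=W FR=W RL=W RR=W
t=15: phase=(7,0,6,0) vs β=3 → FL=W FR=S RL=W RR=S


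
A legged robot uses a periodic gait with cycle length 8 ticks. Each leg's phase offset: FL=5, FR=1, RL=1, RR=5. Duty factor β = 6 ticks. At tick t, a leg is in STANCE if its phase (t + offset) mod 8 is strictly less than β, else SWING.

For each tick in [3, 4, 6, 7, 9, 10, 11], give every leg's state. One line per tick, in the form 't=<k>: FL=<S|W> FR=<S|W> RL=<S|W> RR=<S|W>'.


t=3: phase=(0,4,4,0) vs β=6 → FL=S FR=S RL=S RR=S
t=4: phase=(1,5,5,1) vs β=6 → FL=S FR=S RL=S RR=S
t=6: phase=(3,7,7,3) vs β=6 → FL=S FR=W RL=W RR=S
t=7: phase=(4,0,0,4) vs β=6 → FL=S FR=S RL=S RR=S
t=9: phase=(6,2,2,6) vs β=6 → FL=W FR=S RL=S RR=W
t=10: phase=(7,3,3,7) vs β=6 → FL=W FR=S RL=S RR=W
t=11: phase=(0,4,4,0) vs β=6 → FL=S FR=S RL=S RR=S

t=3: FL=S FR=S RL=S RR=S
t=4: FL=S FR=S RL=S RR=S
t=6: FL=S FR=W RL=W RR=S
t=7: FL=S FR=S RL=S RR=S
t=9: FL=W FR=S RL=S RR=W
t=10: FL=W FR=S RL=S RR=W
t=11: FL=S FR=S RL=S RR=S


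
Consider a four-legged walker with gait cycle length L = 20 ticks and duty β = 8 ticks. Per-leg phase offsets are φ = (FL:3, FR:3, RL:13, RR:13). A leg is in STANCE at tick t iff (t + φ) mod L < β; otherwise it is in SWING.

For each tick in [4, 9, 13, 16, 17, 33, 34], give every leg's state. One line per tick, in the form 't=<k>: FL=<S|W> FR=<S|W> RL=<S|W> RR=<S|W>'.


t=4: FL=S FR=S RL=W RR=W
t=9: FL=W FR=W RL=S RR=S
t=13: FL=W FR=W RL=S RR=S
t=16: FL=W FR=W RL=W RR=W
t=17: FL=S FR=S RL=W RR=W
t=33: FL=W FR=W RL=S RR=S
t=34: FL=W FR=W RL=S RR=S

t=4: phase=(7,7,17,17) vs β=8 → FL=S FR=S RL=W RR=W
t=9: phase=(12,12,2,2) vs β=8 → FL=W FR=W RL=S RR=S
t=13: phase=(16,16,6,6) vs β=8 → FL=W FR=W RL=S RR=S
t=16: phase=(19,19,9,9) vs β=8 → FL=W FR=W RL=W RR=W
t=17: phase=(0,0,10,10) vs β=8 → FL=S FR=S RL=W RR=W
t=33: phase=(16,16,6,6) vs β=8 → FL=W FR=W RL=S RR=S
t=34: phase=(17,17,7,7) vs β=8 → FL=W FR=W RL=S RR=S


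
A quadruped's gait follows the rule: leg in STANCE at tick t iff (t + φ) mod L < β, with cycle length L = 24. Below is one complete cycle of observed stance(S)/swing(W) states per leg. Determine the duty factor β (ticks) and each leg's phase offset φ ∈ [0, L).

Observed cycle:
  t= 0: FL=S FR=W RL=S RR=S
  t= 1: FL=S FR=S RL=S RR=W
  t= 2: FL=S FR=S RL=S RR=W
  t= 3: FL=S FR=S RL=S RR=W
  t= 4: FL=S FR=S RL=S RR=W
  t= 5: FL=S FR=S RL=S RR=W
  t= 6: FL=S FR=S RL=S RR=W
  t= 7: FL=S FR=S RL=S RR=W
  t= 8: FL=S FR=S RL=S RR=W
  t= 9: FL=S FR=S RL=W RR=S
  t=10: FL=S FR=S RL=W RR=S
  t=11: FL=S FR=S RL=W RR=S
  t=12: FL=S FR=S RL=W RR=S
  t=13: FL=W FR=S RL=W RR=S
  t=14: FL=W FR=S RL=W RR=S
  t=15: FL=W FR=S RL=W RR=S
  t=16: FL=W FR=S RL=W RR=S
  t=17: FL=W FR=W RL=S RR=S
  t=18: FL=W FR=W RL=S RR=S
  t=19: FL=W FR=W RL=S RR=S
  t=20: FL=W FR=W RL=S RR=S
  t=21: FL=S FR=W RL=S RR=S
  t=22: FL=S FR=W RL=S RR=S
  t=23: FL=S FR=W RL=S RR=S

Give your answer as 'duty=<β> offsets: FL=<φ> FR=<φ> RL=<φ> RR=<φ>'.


duty=16 offsets: FL=3 FR=23 RL=7 RR=15

duty β = stance ticks per leg = 16
FL: stance ticks = 16; W→S at t=21 → φ=3
FR: stance ticks = 16; W→S at t=1 → φ=23
RL: stance ticks = 16; W→S at t=17 → φ=7
RR: stance ticks = 16; W→S at t=9 → φ=15


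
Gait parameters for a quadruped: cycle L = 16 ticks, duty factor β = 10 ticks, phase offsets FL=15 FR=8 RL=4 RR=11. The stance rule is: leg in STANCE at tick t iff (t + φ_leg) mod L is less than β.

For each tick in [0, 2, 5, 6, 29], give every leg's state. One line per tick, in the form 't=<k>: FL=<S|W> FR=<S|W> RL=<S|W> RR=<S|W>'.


t=0: phase=(15,8,4,11) vs β=10 → FL=W FR=S RL=S RR=W
t=2: phase=(1,10,6,13) vs β=10 → FL=S FR=W RL=S RR=W
t=5: phase=(4,13,9,0) vs β=10 → FL=S FR=W RL=S RR=S
t=6: phase=(5,14,10,1) vs β=10 → FL=S FR=W RL=W RR=S
t=29: phase=(12,5,1,8) vs β=10 → FL=W FR=S RL=S RR=S

t=0: FL=W FR=S RL=S RR=W
t=2: FL=S FR=W RL=S RR=W
t=5: FL=S FR=W RL=S RR=S
t=6: FL=S FR=W RL=W RR=S
t=29: FL=W FR=S RL=S RR=S


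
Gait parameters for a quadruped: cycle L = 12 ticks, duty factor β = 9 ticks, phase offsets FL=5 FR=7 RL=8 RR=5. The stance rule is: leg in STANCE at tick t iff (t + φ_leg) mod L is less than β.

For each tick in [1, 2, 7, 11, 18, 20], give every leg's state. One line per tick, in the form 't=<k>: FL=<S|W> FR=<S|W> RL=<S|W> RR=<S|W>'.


t=1: phase=(6,8,9,6) vs β=9 → FL=S FR=S RL=W RR=S
t=2: phase=(7,9,10,7) vs β=9 → FL=S FR=W RL=W RR=S
t=7: phase=(0,2,3,0) vs β=9 → FL=S FR=S RL=S RR=S
t=11: phase=(4,6,7,4) vs β=9 → FL=S FR=S RL=S RR=S
t=18: phase=(11,1,2,11) vs β=9 → FL=W FR=S RL=S RR=W
t=20: phase=(1,3,4,1) vs β=9 → FL=S FR=S RL=S RR=S

t=1: FL=S FR=S RL=W RR=S
t=2: FL=S FR=W RL=W RR=S
t=7: FL=S FR=S RL=S RR=S
t=11: FL=S FR=S RL=S RR=S
t=18: FL=W FR=S RL=S RR=W
t=20: FL=S FR=S RL=S RR=S


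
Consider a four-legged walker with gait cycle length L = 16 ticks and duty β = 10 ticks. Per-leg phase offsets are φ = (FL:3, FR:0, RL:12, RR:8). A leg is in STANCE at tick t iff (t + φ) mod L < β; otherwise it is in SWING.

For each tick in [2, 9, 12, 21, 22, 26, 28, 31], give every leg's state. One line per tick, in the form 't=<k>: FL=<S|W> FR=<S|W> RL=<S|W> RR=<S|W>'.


t=2: FL=S FR=S RL=W RR=W
t=9: FL=W FR=S RL=S RR=S
t=12: FL=W FR=W RL=S RR=S
t=21: FL=S FR=S RL=S RR=W
t=22: FL=S FR=S RL=S RR=W
t=26: FL=W FR=W RL=S RR=S
t=28: FL=W FR=W RL=S RR=S
t=31: FL=S FR=W RL=W RR=S

t=2: phase=(5,2,14,10) vs β=10 → FL=S FR=S RL=W RR=W
t=9: phase=(12,9,5,1) vs β=10 → FL=W FR=S RL=S RR=S
t=12: phase=(15,12,8,4) vs β=10 → FL=W FR=W RL=S RR=S
t=21: phase=(8,5,1,13) vs β=10 → FL=S FR=S RL=S RR=W
t=22: phase=(9,6,2,14) vs β=10 → FL=S FR=S RL=S RR=W
t=26: phase=(13,10,6,2) vs β=10 → FL=W FR=W RL=S RR=S
t=28: phase=(15,12,8,4) vs β=10 → FL=W FR=W RL=S RR=S
t=31: phase=(2,15,11,7) vs β=10 → FL=S FR=W RL=W RR=S


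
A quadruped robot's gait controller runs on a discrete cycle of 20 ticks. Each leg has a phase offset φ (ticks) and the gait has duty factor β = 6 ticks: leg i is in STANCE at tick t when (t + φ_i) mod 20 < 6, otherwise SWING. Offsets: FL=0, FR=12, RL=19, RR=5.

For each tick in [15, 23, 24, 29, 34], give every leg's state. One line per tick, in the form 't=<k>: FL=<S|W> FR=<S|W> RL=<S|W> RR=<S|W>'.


t=15: FL=W FR=W RL=W RR=S
t=23: FL=S FR=W RL=S RR=W
t=24: FL=S FR=W RL=S RR=W
t=29: FL=W FR=S RL=W RR=W
t=34: FL=W FR=W RL=W RR=W

t=15: phase=(15,7,14,0) vs β=6 → FL=W FR=W RL=W RR=S
t=23: phase=(3,15,2,8) vs β=6 → FL=S FR=W RL=S RR=W
t=24: phase=(4,16,3,9) vs β=6 → FL=S FR=W RL=S RR=W
t=29: phase=(9,1,8,14) vs β=6 → FL=W FR=S RL=W RR=W
t=34: phase=(14,6,13,19) vs β=6 → FL=W FR=W RL=W RR=W


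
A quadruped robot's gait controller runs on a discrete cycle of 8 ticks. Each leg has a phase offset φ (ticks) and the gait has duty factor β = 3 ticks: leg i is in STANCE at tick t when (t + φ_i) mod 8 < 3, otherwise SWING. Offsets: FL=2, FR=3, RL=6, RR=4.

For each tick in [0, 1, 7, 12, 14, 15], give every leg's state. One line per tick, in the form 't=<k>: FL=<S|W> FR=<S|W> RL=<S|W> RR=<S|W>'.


t=0: phase=(2,3,6,4) vs β=3 → FL=S FR=W RL=W RR=W
t=1: phase=(3,4,7,5) vs β=3 → FL=W FR=W RL=W RR=W
t=7: phase=(1,2,5,3) vs β=3 → FL=S FR=S RL=W RR=W
t=12: phase=(6,7,2,0) vs β=3 → FL=W FR=W RL=S RR=S
t=14: phase=(0,1,4,2) vs β=3 → FL=S FR=S RL=W RR=S
t=15: phase=(1,2,5,3) vs β=3 → FL=S FR=S RL=W RR=W

t=0: FL=S FR=W RL=W RR=W
t=1: FL=W FR=W RL=W RR=W
t=7: FL=S FR=S RL=W RR=W
t=12: FL=W FR=W RL=S RR=S
t=14: FL=S FR=S RL=W RR=S
t=15: FL=S FR=S RL=W RR=W


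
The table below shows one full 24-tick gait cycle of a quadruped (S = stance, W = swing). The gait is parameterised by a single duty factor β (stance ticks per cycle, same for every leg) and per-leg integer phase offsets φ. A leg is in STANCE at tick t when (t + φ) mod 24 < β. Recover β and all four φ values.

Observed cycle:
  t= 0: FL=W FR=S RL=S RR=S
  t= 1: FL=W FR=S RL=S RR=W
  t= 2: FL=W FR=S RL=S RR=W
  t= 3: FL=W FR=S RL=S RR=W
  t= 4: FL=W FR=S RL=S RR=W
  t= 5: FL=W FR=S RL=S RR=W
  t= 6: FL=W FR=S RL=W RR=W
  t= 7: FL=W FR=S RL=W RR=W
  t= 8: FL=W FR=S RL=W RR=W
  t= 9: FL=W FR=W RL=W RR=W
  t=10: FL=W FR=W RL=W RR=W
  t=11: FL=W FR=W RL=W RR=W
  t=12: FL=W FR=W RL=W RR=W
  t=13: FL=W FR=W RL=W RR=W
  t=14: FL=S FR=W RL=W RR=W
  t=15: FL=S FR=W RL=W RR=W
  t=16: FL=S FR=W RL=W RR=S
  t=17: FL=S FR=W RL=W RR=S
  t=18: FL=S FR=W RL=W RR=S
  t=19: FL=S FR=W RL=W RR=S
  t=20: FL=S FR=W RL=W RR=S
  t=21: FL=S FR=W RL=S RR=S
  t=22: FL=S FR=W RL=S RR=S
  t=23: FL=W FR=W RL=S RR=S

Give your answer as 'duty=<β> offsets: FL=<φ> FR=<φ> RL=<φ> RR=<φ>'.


duty=9 offsets: FL=10 FR=0 RL=3 RR=8

duty β = stance ticks per leg = 9
FL: stance ticks = 9; W→S at t=14 → φ=10
FR: stance ticks = 9; W→S at t=0 → φ=0
RL: stance ticks = 9; W→S at t=21 → φ=3
RR: stance ticks = 9; W→S at t=16 → φ=8


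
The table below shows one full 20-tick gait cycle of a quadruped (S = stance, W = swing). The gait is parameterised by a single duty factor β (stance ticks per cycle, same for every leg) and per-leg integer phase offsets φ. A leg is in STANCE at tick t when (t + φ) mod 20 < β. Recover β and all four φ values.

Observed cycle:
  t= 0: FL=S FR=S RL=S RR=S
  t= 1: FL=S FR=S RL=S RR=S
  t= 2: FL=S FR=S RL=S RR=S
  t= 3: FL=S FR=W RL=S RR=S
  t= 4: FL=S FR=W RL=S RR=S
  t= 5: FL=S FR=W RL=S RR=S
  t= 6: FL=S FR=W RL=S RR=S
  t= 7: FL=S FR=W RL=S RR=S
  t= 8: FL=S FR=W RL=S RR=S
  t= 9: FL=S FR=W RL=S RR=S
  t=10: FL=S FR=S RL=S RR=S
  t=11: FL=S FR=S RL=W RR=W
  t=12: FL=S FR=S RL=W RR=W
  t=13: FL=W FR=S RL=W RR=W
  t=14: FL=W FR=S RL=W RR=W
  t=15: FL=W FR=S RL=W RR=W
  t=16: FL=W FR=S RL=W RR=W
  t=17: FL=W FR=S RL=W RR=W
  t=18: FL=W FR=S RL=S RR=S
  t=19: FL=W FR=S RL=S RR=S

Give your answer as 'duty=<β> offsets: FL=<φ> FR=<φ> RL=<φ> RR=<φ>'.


duty=13 offsets: FL=0 FR=10 RL=2 RR=2

duty β = stance ticks per leg = 13
FL: stance ticks = 13; W→S at t=0 → φ=0
FR: stance ticks = 13; W→S at t=10 → φ=10
RL: stance ticks = 13; W→S at t=18 → φ=2
RR: stance ticks = 13; W→S at t=18 → φ=2


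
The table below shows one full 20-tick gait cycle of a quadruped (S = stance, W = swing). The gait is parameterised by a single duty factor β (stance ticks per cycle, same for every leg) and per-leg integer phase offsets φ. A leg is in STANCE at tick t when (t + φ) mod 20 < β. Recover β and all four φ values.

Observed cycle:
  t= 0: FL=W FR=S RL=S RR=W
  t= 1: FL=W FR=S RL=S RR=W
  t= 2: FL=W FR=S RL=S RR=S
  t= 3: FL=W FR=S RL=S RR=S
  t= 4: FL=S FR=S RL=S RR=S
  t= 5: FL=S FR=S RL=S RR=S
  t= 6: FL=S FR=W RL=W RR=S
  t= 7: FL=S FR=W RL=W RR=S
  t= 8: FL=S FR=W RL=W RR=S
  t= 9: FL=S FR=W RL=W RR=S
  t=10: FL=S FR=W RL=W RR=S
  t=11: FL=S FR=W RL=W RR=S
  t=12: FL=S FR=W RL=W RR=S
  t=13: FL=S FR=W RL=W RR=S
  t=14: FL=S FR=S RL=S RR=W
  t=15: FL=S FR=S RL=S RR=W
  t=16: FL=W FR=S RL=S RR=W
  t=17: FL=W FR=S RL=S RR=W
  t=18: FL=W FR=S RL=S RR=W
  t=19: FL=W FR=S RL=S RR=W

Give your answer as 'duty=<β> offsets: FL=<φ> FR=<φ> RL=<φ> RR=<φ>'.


duty β = stance ticks per leg = 12
FL: stance ticks = 12; W→S at t=4 → φ=16
FR: stance ticks = 12; W→S at t=14 → φ=6
RL: stance ticks = 12; W→S at t=14 → φ=6
RR: stance ticks = 12; W→S at t=2 → φ=18

duty=12 offsets: FL=16 FR=6 RL=6 RR=18


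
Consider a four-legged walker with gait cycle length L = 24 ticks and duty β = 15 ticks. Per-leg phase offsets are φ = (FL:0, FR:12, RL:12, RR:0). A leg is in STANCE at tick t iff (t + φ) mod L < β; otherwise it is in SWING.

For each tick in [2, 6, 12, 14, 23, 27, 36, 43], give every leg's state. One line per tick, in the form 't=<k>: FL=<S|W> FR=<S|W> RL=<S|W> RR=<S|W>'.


t=2: phase=(2,14,14,2) vs β=15 → FL=S FR=S RL=S RR=S
t=6: phase=(6,18,18,6) vs β=15 → FL=S FR=W RL=W RR=S
t=12: phase=(12,0,0,12) vs β=15 → FL=S FR=S RL=S RR=S
t=14: phase=(14,2,2,14) vs β=15 → FL=S FR=S RL=S RR=S
t=23: phase=(23,11,11,23) vs β=15 → FL=W FR=S RL=S RR=W
t=27: phase=(3,15,15,3) vs β=15 → FL=S FR=W RL=W RR=S
t=36: phase=(12,0,0,12) vs β=15 → FL=S FR=S RL=S RR=S
t=43: phase=(19,7,7,19) vs β=15 → FL=W FR=S RL=S RR=W

t=2: FL=S FR=S RL=S RR=S
t=6: FL=S FR=W RL=W RR=S
t=12: FL=S FR=S RL=S RR=S
t=14: FL=S FR=S RL=S RR=S
t=23: FL=W FR=S RL=S RR=W
t=27: FL=S FR=W RL=W RR=S
t=36: FL=S FR=S RL=S RR=S
t=43: FL=W FR=S RL=S RR=W


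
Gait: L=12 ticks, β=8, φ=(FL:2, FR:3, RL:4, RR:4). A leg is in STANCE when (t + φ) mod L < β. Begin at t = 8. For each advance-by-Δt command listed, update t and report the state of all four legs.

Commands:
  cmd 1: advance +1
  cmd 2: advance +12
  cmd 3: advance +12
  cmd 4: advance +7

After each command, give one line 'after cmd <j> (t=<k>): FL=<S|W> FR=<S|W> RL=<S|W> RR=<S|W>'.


start t=8: FL=W FR=W RL=S RR=S
cmd 1: advance +1 → t=9, phase=(11,0,1,1) → FL=W FR=S RL=S RR=S
cmd 2: advance +12 → t=21, phase=(11,0,1,1) → FL=W FR=S RL=S RR=S
cmd 3: advance +12 → t=33, phase=(11,0,1,1) → FL=W FR=S RL=S RR=S
cmd 4: advance +7 → t=40, phase=(6,7,8,8) → FL=S FR=S RL=W RR=W

after cmd 1 (t=9): FL=W FR=S RL=S RR=S
after cmd 2 (t=21): FL=W FR=S RL=S RR=S
after cmd 3 (t=33): FL=W FR=S RL=S RR=S
after cmd 4 (t=40): FL=S FR=S RL=W RR=W


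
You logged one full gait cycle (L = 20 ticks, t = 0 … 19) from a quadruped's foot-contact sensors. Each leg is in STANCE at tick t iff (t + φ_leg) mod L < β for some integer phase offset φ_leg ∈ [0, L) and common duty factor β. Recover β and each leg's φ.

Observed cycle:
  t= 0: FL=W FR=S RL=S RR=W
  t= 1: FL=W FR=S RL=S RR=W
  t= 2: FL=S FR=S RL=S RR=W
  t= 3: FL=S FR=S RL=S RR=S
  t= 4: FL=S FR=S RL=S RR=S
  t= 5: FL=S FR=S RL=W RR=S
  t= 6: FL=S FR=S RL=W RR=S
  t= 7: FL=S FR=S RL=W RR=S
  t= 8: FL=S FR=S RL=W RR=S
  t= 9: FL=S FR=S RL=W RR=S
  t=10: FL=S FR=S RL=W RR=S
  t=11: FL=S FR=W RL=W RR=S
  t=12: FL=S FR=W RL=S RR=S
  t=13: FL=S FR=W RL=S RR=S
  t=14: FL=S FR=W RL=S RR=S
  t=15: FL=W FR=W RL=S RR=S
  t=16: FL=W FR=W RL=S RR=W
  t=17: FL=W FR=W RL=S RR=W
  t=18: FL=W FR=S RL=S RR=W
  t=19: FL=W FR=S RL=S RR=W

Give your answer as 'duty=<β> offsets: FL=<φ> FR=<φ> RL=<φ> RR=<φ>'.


duty=13 offsets: FL=18 FR=2 RL=8 RR=17

duty β = stance ticks per leg = 13
FL: stance ticks = 13; W→S at t=2 → φ=18
FR: stance ticks = 13; W→S at t=18 → φ=2
RL: stance ticks = 13; W→S at t=12 → φ=8
RR: stance ticks = 13; W→S at t=3 → φ=17


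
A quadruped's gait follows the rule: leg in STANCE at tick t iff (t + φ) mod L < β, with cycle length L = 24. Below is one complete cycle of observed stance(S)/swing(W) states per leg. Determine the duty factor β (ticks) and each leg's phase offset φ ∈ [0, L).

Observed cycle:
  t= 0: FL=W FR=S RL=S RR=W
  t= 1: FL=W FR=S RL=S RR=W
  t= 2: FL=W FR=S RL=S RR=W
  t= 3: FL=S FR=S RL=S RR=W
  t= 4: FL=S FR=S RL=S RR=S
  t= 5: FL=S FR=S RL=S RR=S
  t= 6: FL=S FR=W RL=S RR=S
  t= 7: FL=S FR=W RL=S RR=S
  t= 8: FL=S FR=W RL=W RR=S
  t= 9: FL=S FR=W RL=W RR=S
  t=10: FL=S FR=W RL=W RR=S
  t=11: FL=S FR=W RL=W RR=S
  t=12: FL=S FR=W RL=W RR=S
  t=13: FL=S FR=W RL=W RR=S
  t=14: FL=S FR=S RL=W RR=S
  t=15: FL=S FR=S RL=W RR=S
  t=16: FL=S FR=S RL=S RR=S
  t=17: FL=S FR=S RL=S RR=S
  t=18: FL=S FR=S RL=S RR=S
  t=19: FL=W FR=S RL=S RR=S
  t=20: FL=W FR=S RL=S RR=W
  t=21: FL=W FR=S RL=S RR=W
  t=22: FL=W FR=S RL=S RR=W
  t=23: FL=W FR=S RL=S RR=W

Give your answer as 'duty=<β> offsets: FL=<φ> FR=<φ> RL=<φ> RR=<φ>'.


duty=16 offsets: FL=21 FR=10 RL=8 RR=20

duty β = stance ticks per leg = 16
FL: stance ticks = 16; W→S at t=3 → φ=21
FR: stance ticks = 16; W→S at t=14 → φ=10
RL: stance ticks = 16; W→S at t=16 → φ=8
RR: stance ticks = 16; W→S at t=4 → φ=20


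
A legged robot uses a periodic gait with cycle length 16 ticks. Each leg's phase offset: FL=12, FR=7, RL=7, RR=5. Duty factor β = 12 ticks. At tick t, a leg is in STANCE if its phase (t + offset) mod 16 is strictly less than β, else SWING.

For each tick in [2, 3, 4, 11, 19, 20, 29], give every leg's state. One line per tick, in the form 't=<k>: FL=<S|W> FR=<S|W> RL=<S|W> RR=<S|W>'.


t=2: FL=W FR=S RL=S RR=S
t=3: FL=W FR=S RL=S RR=S
t=4: FL=S FR=S RL=S RR=S
t=11: FL=S FR=S RL=S RR=S
t=19: FL=W FR=S RL=S RR=S
t=20: FL=S FR=S RL=S RR=S
t=29: FL=S FR=S RL=S RR=S

t=2: phase=(14,9,9,7) vs β=12 → FL=W FR=S RL=S RR=S
t=3: phase=(15,10,10,8) vs β=12 → FL=W FR=S RL=S RR=S
t=4: phase=(0,11,11,9) vs β=12 → FL=S FR=S RL=S RR=S
t=11: phase=(7,2,2,0) vs β=12 → FL=S FR=S RL=S RR=S
t=19: phase=(15,10,10,8) vs β=12 → FL=W FR=S RL=S RR=S
t=20: phase=(0,11,11,9) vs β=12 → FL=S FR=S RL=S RR=S
t=29: phase=(9,4,4,2) vs β=12 → FL=S FR=S RL=S RR=S


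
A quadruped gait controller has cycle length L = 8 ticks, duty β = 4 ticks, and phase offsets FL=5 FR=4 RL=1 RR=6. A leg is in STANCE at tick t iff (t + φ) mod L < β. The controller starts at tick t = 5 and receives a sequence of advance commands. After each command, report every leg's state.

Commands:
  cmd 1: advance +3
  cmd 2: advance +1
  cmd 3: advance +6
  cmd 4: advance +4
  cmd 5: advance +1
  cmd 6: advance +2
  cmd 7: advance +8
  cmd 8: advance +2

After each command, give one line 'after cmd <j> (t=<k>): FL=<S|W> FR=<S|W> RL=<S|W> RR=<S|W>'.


start t=5: FL=S FR=S RL=W RR=S
cmd 1: advance +3 → t=8, phase=(5,4,1,6) → FL=W FR=W RL=S RR=W
cmd 2: advance +1 → t=9, phase=(6,5,2,7) → FL=W FR=W RL=S RR=W
cmd 3: advance +6 → t=15, phase=(4,3,0,5) → FL=W FR=S RL=S RR=W
cmd 4: advance +4 → t=19, phase=(0,7,4,1) → FL=S FR=W RL=W RR=S
cmd 5: advance +1 → t=20, phase=(1,0,5,2) → FL=S FR=S RL=W RR=S
cmd 6: advance +2 → t=22, phase=(3,2,7,4) → FL=S FR=S RL=W RR=W
cmd 7: advance +8 → t=30, phase=(3,2,7,4) → FL=S FR=S RL=W RR=W
cmd 8: advance +2 → t=32, phase=(5,4,1,6) → FL=W FR=W RL=S RR=W

after cmd 1 (t=8): FL=W FR=W RL=S RR=W
after cmd 2 (t=9): FL=W FR=W RL=S RR=W
after cmd 3 (t=15): FL=W FR=S RL=S RR=W
after cmd 4 (t=19): FL=S FR=W RL=W RR=S
after cmd 5 (t=20): FL=S FR=S RL=W RR=S
after cmd 6 (t=22): FL=S FR=S RL=W RR=W
after cmd 7 (t=30): FL=S FR=S RL=W RR=W
after cmd 8 (t=32): FL=W FR=W RL=S RR=W


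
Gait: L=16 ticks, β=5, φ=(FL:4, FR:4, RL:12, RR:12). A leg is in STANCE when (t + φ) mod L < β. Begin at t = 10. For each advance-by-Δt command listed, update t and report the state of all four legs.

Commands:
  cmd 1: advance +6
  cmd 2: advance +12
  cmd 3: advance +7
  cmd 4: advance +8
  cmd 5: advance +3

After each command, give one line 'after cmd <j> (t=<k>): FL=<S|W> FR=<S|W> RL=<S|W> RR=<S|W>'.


start t=10: FL=W FR=W RL=W RR=W
cmd 1: advance +6 → t=16, phase=(4,4,12,12) → FL=S FR=S RL=W RR=W
cmd 2: advance +12 → t=28, phase=(0,0,8,8) → FL=S FR=S RL=W RR=W
cmd 3: advance +7 → t=35, phase=(7,7,15,15) → FL=W FR=W RL=W RR=W
cmd 4: advance +8 → t=43, phase=(15,15,7,7) → FL=W FR=W RL=W RR=W
cmd 5: advance +3 → t=46, phase=(2,2,10,10) → FL=S FR=S RL=W RR=W

after cmd 1 (t=16): FL=S FR=S RL=W RR=W
after cmd 2 (t=28): FL=S FR=S RL=W RR=W
after cmd 3 (t=35): FL=W FR=W RL=W RR=W
after cmd 4 (t=43): FL=W FR=W RL=W RR=W
after cmd 5 (t=46): FL=S FR=S RL=W RR=W


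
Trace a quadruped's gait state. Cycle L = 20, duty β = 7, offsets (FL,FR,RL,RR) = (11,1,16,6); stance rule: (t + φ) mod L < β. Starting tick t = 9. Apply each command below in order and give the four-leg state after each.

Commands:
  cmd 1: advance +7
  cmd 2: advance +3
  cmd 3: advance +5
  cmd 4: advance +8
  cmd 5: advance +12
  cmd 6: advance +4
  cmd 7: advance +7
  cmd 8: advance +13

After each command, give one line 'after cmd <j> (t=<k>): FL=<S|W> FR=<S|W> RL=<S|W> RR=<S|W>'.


after cmd 1 (t=16): FL=W FR=W RL=W RR=S
after cmd 2 (t=19): FL=W FR=S RL=W RR=S
after cmd 3 (t=24): FL=W FR=S RL=S RR=W
after cmd 4 (t=32): FL=S FR=W RL=W RR=W
after cmd 5 (t=44): FL=W FR=S RL=S RR=W
after cmd 6 (t=48): FL=W FR=W RL=S RR=W
after cmd 7 (t=55): FL=S FR=W RL=W RR=S
after cmd 8 (t=68): FL=W FR=W RL=S RR=W

start t=9: FL=S FR=W RL=S RR=W
cmd 1: advance +7 → t=16, phase=(7,17,12,2) → FL=W FR=W RL=W RR=S
cmd 2: advance +3 → t=19, phase=(10,0,15,5) → FL=W FR=S RL=W RR=S
cmd 3: advance +5 → t=24, phase=(15,5,0,10) → FL=W FR=S RL=S RR=W
cmd 4: advance +8 → t=32, phase=(3,13,8,18) → FL=S FR=W RL=W RR=W
cmd 5: advance +12 → t=44, phase=(15,5,0,10) → FL=W FR=S RL=S RR=W
cmd 6: advance +4 → t=48, phase=(19,9,4,14) → FL=W FR=W RL=S RR=W
cmd 7: advance +7 → t=55, phase=(6,16,11,1) → FL=S FR=W RL=W RR=S
cmd 8: advance +13 → t=68, phase=(19,9,4,14) → FL=W FR=W RL=S RR=W


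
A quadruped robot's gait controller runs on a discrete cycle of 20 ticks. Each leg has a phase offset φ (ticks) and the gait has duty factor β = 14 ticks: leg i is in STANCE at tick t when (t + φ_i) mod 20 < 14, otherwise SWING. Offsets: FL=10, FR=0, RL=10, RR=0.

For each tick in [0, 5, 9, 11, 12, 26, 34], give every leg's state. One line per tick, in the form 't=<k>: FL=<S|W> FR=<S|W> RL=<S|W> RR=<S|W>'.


t=0: FL=S FR=S RL=S RR=S
t=5: FL=W FR=S RL=W RR=S
t=9: FL=W FR=S RL=W RR=S
t=11: FL=S FR=S RL=S RR=S
t=12: FL=S FR=S RL=S RR=S
t=26: FL=W FR=S RL=W RR=S
t=34: FL=S FR=W RL=S RR=W

t=0: phase=(10,0,10,0) vs β=14 → FL=S FR=S RL=S RR=S
t=5: phase=(15,5,15,5) vs β=14 → FL=W FR=S RL=W RR=S
t=9: phase=(19,9,19,9) vs β=14 → FL=W FR=S RL=W RR=S
t=11: phase=(1,11,1,11) vs β=14 → FL=S FR=S RL=S RR=S
t=12: phase=(2,12,2,12) vs β=14 → FL=S FR=S RL=S RR=S
t=26: phase=(16,6,16,6) vs β=14 → FL=W FR=S RL=W RR=S
t=34: phase=(4,14,4,14) vs β=14 → FL=S FR=W RL=S RR=W


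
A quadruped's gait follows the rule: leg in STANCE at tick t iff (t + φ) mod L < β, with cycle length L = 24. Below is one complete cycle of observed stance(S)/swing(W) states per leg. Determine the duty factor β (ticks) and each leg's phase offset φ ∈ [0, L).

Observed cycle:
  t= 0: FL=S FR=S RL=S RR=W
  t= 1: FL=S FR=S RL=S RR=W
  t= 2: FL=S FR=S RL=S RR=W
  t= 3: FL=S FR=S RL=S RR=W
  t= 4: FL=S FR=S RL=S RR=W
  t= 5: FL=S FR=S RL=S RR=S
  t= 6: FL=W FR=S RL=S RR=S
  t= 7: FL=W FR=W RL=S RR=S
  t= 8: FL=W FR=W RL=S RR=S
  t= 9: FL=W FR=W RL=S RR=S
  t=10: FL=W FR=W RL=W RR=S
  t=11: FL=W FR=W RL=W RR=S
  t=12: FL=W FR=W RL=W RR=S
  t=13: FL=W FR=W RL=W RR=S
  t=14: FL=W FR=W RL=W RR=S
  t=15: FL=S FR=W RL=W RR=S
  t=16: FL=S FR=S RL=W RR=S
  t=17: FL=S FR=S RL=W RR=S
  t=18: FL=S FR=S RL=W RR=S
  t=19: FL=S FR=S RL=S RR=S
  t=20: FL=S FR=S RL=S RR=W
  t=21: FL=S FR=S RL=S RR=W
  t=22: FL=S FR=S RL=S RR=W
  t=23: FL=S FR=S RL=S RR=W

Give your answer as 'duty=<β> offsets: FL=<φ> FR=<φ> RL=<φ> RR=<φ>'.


duty=15 offsets: FL=9 FR=8 RL=5 RR=19

duty β = stance ticks per leg = 15
FL: stance ticks = 15; W→S at t=15 → φ=9
FR: stance ticks = 15; W→S at t=16 → φ=8
RL: stance ticks = 15; W→S at t=19 → φ=5
RR: stance ticks = 15; W→S at t=5 → φ=19


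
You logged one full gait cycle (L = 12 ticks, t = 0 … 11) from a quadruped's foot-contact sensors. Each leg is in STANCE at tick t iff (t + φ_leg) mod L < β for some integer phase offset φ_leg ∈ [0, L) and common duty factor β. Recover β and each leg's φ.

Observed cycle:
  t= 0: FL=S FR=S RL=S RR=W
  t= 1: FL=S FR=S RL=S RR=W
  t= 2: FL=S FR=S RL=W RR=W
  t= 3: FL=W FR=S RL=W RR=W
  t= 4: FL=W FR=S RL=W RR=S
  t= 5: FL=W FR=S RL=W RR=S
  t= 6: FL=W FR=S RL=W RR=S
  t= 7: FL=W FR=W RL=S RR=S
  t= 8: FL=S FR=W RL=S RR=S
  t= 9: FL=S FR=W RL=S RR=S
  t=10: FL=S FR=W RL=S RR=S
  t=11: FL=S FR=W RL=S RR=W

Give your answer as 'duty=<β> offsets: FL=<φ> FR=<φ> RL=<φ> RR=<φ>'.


duty=7 offsets: FL=4 FR=0 RL=5 RR=8

duty β = stance ticks per leg = 7
FL: stance ticks = 7; W→S at t=8 → φ=4
FR: stance ticks = 7; W→S at t=0 → φ=0
RL: stance ticks = 7; W→S at t=7 → φ=5
RR: stance ticks = 7; W→S at t=4 → φ=8


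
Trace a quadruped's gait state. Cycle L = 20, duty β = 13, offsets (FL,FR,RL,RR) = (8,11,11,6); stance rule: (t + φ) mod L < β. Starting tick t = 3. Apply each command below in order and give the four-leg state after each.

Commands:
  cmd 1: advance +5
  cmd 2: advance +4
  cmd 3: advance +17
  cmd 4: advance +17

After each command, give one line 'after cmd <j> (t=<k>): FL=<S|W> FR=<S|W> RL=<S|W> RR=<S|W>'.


start t=3: FL=S FR=W RL=W RR=S
cmd 1: advance +5 → t=8, phase=(16,19,19,14) → FL=W FR=W RL=W RR=W
cmd 2: advance +4 → t=12, phase=(0,3,3,18) → FL=S FR=S RL=S RR=W
cmd 3: advance +17 → t=29, phase=(17,0,0,15) → FL=W FR=S RL=S RR=W
cmd 4: advance +17 → t=46, phase=(14,17,17,12) → FL=W FR=W RL=W RR=S

after cmd 1 (t=8): FL=W FR=W RL=W RR=W
after cmd 2 (t=12): FL=S FR=S RL=S RR=W
after cmd 3 (t=29): FL=W FR=S RL=S RR=W
after cmd 4 (t=46): FL=W FR=W RL=W RR=S


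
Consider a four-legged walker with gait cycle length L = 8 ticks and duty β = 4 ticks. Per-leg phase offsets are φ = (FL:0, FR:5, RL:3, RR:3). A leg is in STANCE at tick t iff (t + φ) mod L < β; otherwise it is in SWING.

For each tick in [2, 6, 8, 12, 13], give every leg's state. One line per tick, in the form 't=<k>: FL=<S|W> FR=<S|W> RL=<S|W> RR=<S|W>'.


t=2: FL=S FR=W RL=W RR=W
t=6: FL=W FR=S RL=S RR=S
t=8: FL=S FR=W RL=S RR=S
t=12: FL=W FR=S RL=W RR=W
t=13: FL=W FR=S RL=S RR=S

t=2: phase=(2,7,5,5) vs β=4 → FL=S FR=W RL=W RR=W
t=6: phase=(6,3,1,1) vs β=4 → FL=W FR=S RL=S RR=S
t=8: phase=(0,5,3,3) vs β=4 → FL=S FR=W RL=S RR=S
t=12: phase=(4,1,7,7) vs β=4 → FL=W FR=S RL=W RR=W
t=13: phase=(5,2,0,0) vs β=4 → FL=W FR=S RL=S RR=S


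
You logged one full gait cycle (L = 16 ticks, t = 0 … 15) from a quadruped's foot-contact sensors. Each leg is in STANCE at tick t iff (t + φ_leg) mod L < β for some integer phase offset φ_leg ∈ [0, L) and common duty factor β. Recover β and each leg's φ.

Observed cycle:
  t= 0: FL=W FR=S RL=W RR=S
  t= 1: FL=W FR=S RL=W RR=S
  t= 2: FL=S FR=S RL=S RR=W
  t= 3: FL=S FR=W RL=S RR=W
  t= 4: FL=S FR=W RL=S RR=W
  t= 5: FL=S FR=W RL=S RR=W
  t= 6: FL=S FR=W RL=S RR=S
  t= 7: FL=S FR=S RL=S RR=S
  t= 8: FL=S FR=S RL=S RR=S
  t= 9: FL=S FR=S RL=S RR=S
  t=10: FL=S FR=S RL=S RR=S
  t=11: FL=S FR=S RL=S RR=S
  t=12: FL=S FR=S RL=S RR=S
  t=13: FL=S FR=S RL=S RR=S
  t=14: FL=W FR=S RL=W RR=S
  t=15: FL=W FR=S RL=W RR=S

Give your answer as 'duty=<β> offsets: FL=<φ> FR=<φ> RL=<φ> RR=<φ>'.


duty=12 offsets: FL=14 FR=9 RL=14 RR=10

duty β = stance ticks per leg = 12
FL: stance ticks = 12; W→S at t=2 → φ=14
FR: stance ticks = 12; W→S at t=7 → φ=9
RL: stance ticks = 12; W→S at t=2 → φ=14
RR: stance ticks = 12; W→S at t=6 → φ=10


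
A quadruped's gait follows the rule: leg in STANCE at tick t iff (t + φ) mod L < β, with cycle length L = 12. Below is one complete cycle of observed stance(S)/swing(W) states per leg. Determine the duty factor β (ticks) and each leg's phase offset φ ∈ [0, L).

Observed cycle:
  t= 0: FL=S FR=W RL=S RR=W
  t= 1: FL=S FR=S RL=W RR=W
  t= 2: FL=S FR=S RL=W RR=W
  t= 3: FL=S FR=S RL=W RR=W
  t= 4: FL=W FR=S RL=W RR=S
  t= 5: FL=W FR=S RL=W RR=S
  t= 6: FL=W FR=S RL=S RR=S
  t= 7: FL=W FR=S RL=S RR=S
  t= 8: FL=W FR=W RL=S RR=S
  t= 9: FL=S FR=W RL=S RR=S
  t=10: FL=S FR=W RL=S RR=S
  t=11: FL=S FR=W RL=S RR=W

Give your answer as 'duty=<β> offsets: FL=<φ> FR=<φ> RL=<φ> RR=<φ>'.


duty=7 offsets: FL=3 FR=11 RL=6 RR=8

duty β = stance ticks per leg = 7
FL: stance ticks = 7; W→S at t=9 → φ=3
FR: stance ticks = 7; W→S at t=1 → φ=11
RL: stance ticks = 7; W→S at t=6 → φ=6
RR: stance ticks = 7; W→S at t=4 → φ=8


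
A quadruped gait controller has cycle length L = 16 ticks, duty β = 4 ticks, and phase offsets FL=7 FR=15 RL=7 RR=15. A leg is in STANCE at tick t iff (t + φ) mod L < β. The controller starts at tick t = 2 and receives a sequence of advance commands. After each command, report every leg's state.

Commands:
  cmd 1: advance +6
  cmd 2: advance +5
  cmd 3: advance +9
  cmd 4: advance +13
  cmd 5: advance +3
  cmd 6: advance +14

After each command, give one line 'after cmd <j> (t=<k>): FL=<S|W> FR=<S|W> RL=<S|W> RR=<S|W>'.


after cmd 1 (t=8): FL=W FR=W RL=W RR=W
after cmd 2 (t=13): FL=W FR=W RL=W RR=W
after cmd 3 (t=22): FL=W FR=W RL=W RR=W
after cmd 4 (t=35): FL=W FR=S RL=W RR=S
after cmd 5 (t=38): FL=W FR=W RL=W RR=W
after cmd 6 (t=52): FL=W FR=S RL=W RR=S

start t=2: FL=W FR=S RL=W RR=S
cmd 1: advance +6 → t=8, phase=(15,7,15,7) → FL=W FR=W RL=W RR=W
cmd 2: advance +5 → t=13, phase=(4,12,4,12) → FL=W FR=W RL=W RR=W
cmd 3: advance +9 → t=22, phase=(13,5,13,5) → FL=W FR=W RL=W RR=W
cmd 4: advance +13 → t=35, phase=(10,2,10,2) → FL=W FR=S RL=W RR=S
cmd 5: advance +3 → t=38, phase=(13,5,13,5) → FL=W FR=W RL=W RR=W
cmd 6: advance +14 → t=52, phase=(11,3,11,3) → FL=W FR=S RL=W RR=S


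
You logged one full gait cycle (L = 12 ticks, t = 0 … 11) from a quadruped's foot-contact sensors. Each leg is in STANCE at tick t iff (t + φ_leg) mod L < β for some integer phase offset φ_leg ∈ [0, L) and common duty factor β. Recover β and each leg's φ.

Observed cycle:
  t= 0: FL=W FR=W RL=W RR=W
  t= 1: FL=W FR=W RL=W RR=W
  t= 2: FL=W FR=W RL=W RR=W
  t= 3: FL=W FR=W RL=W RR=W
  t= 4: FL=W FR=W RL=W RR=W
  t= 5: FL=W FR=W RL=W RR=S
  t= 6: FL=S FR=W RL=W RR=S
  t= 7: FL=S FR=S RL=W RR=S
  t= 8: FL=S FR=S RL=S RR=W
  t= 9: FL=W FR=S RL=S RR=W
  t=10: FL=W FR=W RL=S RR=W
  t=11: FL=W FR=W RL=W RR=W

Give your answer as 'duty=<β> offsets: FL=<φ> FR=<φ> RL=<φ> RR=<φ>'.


duty β = stance ticks per leg = 3
FL: stance ticks = 3; W→S at t=6 → φ=6
FR: stance ticks = 3; W→S at t=7 → φ=5
RL: stance ticks = 3; W→S at t=8 → φ=4
RR: stance ticks = 3; W→S at t=5 → φ=7

duty=3 offsets: FL=6 FR=5 RL=4 RR=7
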